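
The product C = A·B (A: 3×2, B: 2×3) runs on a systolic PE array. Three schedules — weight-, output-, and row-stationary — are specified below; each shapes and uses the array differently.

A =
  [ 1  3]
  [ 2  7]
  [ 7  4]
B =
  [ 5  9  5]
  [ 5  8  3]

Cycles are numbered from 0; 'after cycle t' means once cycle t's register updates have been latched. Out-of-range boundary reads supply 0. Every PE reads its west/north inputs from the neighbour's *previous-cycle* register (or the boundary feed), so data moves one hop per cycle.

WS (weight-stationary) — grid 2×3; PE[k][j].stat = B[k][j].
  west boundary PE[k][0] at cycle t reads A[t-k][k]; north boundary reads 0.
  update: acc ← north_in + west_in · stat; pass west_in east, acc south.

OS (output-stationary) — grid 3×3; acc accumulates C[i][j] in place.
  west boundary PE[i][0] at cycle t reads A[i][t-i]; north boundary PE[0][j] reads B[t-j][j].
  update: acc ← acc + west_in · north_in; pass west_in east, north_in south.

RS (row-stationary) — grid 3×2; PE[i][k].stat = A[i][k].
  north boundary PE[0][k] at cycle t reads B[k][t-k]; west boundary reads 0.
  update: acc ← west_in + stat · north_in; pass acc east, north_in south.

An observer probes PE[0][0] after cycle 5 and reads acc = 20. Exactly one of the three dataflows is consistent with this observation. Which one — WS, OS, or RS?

WS [2×3] PE[0][0] across cycles:
  c0 r0c0: 5 / 1 / 5
  c1 r0c0: 10 / 2 / 10
  c2 r0c0: 35 / 7 / 35
  c3 r0c0: 0 / 0 / 0
  c4 r0c0: 0 / 0 / 0
  c5 r0c0: 0 / 0 / 0
OS [3×3] PE[0][0] across cycles:
  c0 r0c0: 5 / 1 / 5
  c1 r0c0: 20 / 3 / 5
  c2 r0c0: 20 / 0 / 0
  c3 r0c0: 20 / 0 / 0
  c4 r0c0: 20 / 0 / 0
  c5 r0c0: 20 / 0 / 0
RS [3×2] PE[0][0] across cycles:
  c0 r0c0: 5 / 5 / 5
  c1 r0c0: 9 / 9 / 9
  c2 r0c0: 5 / 5 / 5
  c3 r0c0: 0 / 0 / 0
  c4 r0c0: 0 / 0 / 0
  c5 r0c0: 0 / 0 / 0

dataflow = OS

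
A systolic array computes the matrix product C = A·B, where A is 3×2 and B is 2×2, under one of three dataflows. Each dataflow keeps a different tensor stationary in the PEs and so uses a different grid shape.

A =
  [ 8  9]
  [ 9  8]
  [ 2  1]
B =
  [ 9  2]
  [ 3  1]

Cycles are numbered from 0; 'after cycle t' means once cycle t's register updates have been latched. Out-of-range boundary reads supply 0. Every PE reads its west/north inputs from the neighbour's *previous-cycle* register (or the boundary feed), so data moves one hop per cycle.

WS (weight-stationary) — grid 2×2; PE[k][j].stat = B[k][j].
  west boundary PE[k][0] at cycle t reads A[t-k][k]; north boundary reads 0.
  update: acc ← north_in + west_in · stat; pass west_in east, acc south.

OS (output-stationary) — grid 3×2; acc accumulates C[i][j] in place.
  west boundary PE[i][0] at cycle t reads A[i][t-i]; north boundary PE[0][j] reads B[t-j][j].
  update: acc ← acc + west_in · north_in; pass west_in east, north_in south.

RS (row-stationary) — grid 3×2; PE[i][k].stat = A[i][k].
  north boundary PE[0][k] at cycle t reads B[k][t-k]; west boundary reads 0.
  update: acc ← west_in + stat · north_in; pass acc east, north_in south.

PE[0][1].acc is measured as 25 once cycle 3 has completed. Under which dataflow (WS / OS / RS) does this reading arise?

Under WS (2×2), PE[0][1]:
  c0 r0c1: 0 / 0 / 0
  c1 r0c1: 16 / 8 / 16
  c2 r0c1: 18 / 9 / 18
  c3 r0c1: 4 / 2 / 4
Under OS (3×2), PE[0][1]:
  c0 r0c1: 0 / 0 / 0
  c1 r0c1: 16 / 8 / 2
  c2 r0c1: 25 / 9 / 1
  c3 r0c1: 25 / 0 / 0
Under RS (3×2), PE[0][1]:
  c0 r0c1: 0 / 0 / 0
  c1 r0c1: 99 / 99 / 3
  c2 r0c1: 25 / 25 / 1
  c3 r0c1: 0 / 0 / 0

dataflow = OS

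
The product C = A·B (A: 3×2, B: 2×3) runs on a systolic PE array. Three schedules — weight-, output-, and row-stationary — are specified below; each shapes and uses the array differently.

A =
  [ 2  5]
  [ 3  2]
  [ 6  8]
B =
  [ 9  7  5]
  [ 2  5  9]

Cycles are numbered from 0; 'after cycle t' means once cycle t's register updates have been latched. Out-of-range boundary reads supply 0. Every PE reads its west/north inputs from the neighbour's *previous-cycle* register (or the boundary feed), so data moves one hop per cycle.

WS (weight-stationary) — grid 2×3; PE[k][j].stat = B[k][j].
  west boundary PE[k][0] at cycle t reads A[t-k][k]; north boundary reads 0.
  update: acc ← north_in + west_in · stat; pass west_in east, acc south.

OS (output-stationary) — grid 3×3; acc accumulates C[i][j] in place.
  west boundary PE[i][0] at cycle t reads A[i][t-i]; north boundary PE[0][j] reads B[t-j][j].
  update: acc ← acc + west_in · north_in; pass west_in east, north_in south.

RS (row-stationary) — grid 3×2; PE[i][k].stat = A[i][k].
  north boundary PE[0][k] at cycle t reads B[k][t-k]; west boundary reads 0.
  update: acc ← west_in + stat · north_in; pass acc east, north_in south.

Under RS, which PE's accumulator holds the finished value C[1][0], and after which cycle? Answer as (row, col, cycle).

(row, col, cycle) = (1, 1, 2)

RS: C[1][0] accumulates in PE[1][1]:
  c0 r1c1: 0 / 0 / 0
  c1 r1c1: 0 / 0 / 0
  c2 r1c1: 31 / 31 / 2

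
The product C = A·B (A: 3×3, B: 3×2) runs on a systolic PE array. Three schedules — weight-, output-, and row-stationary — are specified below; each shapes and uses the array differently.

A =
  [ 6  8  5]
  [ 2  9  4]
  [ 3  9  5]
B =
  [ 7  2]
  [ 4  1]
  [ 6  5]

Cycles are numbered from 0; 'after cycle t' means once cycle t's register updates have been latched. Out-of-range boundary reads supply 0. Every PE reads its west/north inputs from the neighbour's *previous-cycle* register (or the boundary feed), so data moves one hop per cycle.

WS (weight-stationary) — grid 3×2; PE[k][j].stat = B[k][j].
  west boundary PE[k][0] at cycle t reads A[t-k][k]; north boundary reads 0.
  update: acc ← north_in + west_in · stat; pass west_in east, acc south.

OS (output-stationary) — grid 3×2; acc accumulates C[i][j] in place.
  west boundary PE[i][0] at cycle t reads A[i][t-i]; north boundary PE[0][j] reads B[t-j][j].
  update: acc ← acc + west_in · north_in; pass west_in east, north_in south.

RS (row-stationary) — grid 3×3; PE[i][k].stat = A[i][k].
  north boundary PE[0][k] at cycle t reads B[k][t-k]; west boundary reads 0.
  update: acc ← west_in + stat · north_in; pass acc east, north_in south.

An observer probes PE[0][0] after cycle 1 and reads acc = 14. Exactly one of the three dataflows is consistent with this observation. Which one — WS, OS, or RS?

dataflow = WS

— WS: 3×2; PE[0][0] trace:
  @0  [0,0]  acc 42  |  →6  ↓42
  @1  [0,0]  acc 14  |  →2  ↓14
— OS: 3×2; PE[0][0] trace:
  @0  [0,0]  acc 42  |  →6  ↓7
  @1  [0,0]  acc 74  |  →8  ↓4
— RS: 3×3; PE[0][0] trace:
  @0  [0,0]  acc 42  |  →42  ↓7
  @1  [0,0]  acc 12  |  →12  ↓2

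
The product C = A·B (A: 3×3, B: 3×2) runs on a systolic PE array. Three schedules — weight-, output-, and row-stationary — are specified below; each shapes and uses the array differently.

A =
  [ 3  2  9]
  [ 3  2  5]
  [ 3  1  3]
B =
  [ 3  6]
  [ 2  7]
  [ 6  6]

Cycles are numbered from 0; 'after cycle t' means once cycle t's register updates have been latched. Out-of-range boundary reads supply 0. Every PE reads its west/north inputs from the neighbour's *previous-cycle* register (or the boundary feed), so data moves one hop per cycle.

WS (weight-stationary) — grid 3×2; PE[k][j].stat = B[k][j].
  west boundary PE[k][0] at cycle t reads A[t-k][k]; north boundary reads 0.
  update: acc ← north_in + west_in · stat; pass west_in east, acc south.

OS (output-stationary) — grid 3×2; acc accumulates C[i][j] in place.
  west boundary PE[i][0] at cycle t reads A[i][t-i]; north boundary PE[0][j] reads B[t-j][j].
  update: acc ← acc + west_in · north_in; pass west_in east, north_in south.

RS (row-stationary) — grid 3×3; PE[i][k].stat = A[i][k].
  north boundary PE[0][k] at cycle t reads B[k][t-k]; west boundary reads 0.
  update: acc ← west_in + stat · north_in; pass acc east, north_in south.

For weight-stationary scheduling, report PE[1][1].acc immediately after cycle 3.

PE[1][1].acc = 32

Tracing WS — 3×2 array, target PE[1][1]:
  cycle 0: PE[0][1] → acc 0, east 0, south 0
  cycle 0: PE[1][0] → acc 0, east 0, south 0
  cycle 0: PE[1][1] → acc 0, east 0, south 0
  cycle 1: PE[0][1] → acc 18, east 3, south 18
  cycle 1: PE[1][0] → acc 13, east 2, south 13
  cycle 1: PE[1][1] → acc 0, east 0, south 0
  cycle 2: PE[0][1] → acc 18, east 3, south 18
  cycle 2: PE[1][0] → acc 13, east 2, south 13
  cycle 2: PE[1][1] → acc 32, east 2, south 32
  cycle 3: PE[0][1] → acc 18, east 3, south 18
  cycle 3: PE[1][0] → acc 11, east 1, south 11
  cycle 3: PE[1][1] → acc 32, east 2, south 32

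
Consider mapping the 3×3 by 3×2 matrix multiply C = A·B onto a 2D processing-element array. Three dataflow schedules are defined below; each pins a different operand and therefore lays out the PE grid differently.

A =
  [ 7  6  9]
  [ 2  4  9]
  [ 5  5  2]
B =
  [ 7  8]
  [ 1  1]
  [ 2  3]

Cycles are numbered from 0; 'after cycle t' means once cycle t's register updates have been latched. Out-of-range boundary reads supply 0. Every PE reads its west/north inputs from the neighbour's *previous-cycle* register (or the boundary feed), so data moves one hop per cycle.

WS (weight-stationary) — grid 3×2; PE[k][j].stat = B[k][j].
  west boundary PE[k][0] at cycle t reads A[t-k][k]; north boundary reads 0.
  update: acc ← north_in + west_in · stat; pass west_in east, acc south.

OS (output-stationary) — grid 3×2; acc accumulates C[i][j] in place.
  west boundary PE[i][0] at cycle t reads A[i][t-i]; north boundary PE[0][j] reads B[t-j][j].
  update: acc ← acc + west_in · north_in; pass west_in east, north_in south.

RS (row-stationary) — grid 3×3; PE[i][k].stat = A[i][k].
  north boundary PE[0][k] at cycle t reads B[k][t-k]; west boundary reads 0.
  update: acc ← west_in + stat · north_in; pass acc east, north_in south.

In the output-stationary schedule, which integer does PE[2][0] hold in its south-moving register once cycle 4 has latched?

register = 2

Tracing OS — 3×2 array, target PE[2][0]:
  0: (1,0).acc=0  regs=<0,0>
  0: (2,0).acc=0  regs=<0,0>
  1: (1,0).acc=14  regs=<2,7>
  1: (2,0).acc=0  regs=<0,0>
  2: (1,0).acc=18  regs=<4,1>
  2: (2,0).acc=35  regs=<5,7>
  3: (1,0).acc=36  regs=<9,2>
  3: (2,0).acc=40  regs=<5,1>
  4: (1,0).acc=36  regs=<0,0>
  4: (2,0).acc=44  regs=<2,2>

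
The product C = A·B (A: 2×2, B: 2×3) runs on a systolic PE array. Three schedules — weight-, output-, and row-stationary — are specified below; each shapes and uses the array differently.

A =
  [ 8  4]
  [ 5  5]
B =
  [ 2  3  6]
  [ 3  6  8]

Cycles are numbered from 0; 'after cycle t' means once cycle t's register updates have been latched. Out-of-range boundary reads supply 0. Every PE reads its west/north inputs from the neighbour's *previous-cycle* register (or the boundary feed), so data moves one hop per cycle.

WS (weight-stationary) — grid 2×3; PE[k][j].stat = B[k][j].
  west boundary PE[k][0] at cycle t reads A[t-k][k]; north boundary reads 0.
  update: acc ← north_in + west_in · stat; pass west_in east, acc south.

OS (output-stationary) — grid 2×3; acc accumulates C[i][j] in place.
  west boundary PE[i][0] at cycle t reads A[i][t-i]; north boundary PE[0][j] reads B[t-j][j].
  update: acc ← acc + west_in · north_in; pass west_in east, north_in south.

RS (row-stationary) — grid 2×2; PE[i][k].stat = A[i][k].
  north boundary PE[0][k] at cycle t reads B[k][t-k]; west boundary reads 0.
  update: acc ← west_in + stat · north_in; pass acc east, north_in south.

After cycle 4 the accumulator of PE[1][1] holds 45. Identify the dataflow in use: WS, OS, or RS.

Under WS (2×3), PE[1][1]:
  @0  [1,1]  acc 0  |  →0  ↓0
  @1  [1,1]  acc 0  |  →0  ↓0
  @2  [1,1]  acc 48  |  →4  ↓48
  @3  [1,1]  acc 45  |  →5  ↓45
  @4  [1,1]  acc 0  |  →0  ↓0
Under OS (2×3), PE[1][1]:
  @0  [1,1]  acc 0  |  →0  ↓0
  @1  [1,1]  acc 0  |  →0  ↓0
  @2  [1,1]  acc 15  |  →5  ↓3
  @3  [1,1]  acc 45  |  →5  ↓6
  @4  [1,1]  acc 45  |  →0  ↓0
Under RS (2×2), PE[1][1]:
  @0  [1,1]  acc 0  |  →0  ↓0
  @1  [1,1]  acc 0  |  →0  ↓0
  @2  [1,1]  acc 25  |  →25  ↓3
  @3  [1,1]  acc 45  |  →45  ↓6
  @4  [1,1]  acc 70  |  →70  ↓8

dataflow = OS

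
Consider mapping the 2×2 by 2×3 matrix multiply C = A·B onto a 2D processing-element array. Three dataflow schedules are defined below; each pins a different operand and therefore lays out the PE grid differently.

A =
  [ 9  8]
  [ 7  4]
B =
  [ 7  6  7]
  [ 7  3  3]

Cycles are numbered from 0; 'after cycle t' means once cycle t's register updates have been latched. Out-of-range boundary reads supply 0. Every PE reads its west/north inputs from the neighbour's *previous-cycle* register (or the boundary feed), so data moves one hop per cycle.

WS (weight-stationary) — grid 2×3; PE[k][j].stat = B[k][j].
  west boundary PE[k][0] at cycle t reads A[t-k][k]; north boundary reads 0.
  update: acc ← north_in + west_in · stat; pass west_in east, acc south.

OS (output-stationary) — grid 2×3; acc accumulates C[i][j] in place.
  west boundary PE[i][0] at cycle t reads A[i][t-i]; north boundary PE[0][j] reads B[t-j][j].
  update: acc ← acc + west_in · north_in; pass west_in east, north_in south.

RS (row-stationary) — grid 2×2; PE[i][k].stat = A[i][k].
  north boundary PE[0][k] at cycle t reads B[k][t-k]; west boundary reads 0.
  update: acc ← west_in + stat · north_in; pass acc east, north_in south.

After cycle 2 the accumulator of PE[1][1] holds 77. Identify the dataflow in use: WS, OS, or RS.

dataflow = RS

WS (2×3 grid), PE[1][1]:
  @0  [1,1]  acc 0  |  →0  ↓0
  @1  [1,1]  acc 0  |  →0  ↓0
  @2  [1,1]  acc 78  |  →8  ↓78
OS (2×3 grid), PE[1][1]:
  @0  [1,1]  acc 0  |  →0  ↓0
  @1  [1,1]  acc 0  |  →0  ↓0
  @2  [1,1]  acc 42  |  →7  ↓6
RS (2×2 grid), PE[1][1]:
  @0  [1,1]  acc 0  |  →0  ↓0
  @1  [1,1]  acc 0  |  →0  ↓0
  @2  [1,1]  acc 77  |  →77  ↓7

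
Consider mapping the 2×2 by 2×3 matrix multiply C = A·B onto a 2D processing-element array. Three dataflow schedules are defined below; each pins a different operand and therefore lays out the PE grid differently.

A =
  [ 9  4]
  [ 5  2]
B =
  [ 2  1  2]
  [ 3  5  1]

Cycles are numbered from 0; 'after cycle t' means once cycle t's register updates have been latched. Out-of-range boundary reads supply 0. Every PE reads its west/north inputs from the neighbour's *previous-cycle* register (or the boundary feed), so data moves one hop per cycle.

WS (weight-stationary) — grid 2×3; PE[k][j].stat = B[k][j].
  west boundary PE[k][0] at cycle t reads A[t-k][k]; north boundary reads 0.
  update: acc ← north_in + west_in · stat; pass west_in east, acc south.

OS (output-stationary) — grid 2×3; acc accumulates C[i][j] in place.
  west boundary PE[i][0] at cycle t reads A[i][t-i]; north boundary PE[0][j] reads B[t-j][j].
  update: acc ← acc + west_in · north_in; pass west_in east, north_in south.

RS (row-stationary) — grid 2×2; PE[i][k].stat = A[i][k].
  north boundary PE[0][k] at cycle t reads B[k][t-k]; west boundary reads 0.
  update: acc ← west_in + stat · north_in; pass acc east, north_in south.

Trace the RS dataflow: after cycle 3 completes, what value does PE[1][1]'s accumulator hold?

PE[1][1].acc = 15

RS on a 2×2 grid — tracing PE[1][1] and its feeders:
  after 0 — PE[0][1] acc=0, pass-E 0, pass-S 0
  after 0 — PE[1][0] acc=0, pass-E 0, pass-S 0
  after 0 — PE[1][1] acc=0, pass-E 0, pass-S 0
  after 1 — PE[0][1] acc=30, pass-E 30, pass-S 3
  after 1 — PE[1][0] acc=10, pass-E 10, pass-S 2
  after 1 — PE[1][1] acc=0, pass-E 0, pass-S 0
  after 2 — PE[0][1] acc=29, pass-E 29, pass-S 5
  after 2 — PE[1][0] acc=5, pass-E 5, pass-S 1
  after 2 — PE[1][1] acc=16, pass-E 16, pass-S 3
  after 3 — PE[0][1] acc=22, pass-E 22, pass-S 1
  after 3 — PE[1][0] acc=10, pass-E 10, pass-S 2
  after 3 — PE[1][1] acc=15, pass-E 15, pass-S 5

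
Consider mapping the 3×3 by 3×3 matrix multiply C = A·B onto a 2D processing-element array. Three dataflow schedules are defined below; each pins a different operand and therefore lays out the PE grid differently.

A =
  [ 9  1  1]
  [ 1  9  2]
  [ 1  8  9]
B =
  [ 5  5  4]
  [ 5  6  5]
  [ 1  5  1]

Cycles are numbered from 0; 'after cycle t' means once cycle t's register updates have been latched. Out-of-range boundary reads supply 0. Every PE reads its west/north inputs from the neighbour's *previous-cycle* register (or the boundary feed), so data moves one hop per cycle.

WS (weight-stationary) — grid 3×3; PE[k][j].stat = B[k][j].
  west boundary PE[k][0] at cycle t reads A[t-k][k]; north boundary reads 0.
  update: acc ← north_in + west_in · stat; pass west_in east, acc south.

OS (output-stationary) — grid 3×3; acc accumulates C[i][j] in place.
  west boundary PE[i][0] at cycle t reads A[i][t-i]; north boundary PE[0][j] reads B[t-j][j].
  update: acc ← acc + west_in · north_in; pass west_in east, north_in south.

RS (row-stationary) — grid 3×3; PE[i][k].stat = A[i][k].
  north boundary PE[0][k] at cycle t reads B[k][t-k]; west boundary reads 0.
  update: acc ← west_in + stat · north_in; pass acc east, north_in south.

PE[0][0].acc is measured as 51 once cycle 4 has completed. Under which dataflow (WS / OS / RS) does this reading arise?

— WS: 3×3; PE[0][0] trace:
  step 0 · PE0,0: acc=45; fwd→9 fwd↓45
  step 1 · PE0,0: acc=5; fwd→1 fwd↓5
  step 2 · PE0,0: acc=5; fwd→1 fwd↓5
  step 3 · PE0,0: acc=0; fwd→0 fwd↓0
  step 4 · PE0,0: acc=0; fwd→0 fwd↓0
— OS: 3×3; PE[0][0] trace:
  step 0 · PE0,0: acc=45; fwd→9 fwd↓5
  step 1 · PE0,0: acc=50; fwd→1 fwd↓5
  step 2 · PE0,0: acc=51; fwd→1 fwd↓1
  step 3 · PE0,0: acc=51; fwd→0 fwd↓0
  step 4 · PE0,0: acc=51; fwd→0 fwd↓0
— RS: 3×3; PE[0][0] trace:
  step 0 · PE0,0: acc=45; fwd→45 fwd↓5
  step 1 · PE0,0: acc=45; fwd→45 fwd↓5
  step 2 · PE0,0: acc=36; fwd→36 fwd↓4
  step 3 · PE0,0: acc=0; fwd→0 fwd↓0
  step 4 · PE0,0: acc=0; fwd→0 fwd↓0

dataflow = OS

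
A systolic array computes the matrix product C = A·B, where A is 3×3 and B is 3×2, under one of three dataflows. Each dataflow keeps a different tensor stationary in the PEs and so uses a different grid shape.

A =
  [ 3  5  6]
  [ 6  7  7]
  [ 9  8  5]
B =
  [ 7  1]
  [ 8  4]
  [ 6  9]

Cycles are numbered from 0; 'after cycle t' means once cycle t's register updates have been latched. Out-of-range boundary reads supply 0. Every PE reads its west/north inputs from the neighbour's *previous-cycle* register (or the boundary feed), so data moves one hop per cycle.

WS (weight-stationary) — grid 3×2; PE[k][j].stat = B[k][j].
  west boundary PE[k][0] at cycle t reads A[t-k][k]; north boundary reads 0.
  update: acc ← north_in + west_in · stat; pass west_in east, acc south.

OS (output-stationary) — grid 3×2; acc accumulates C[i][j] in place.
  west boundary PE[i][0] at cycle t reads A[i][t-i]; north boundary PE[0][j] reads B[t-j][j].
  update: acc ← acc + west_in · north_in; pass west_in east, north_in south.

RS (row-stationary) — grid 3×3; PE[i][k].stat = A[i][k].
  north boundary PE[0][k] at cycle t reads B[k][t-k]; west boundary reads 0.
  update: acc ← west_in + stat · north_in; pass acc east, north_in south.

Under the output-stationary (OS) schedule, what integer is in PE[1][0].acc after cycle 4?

OS (3×2). Following PE[1][0] plus its west/north inputs:
  [0] (0,0) acc=21 (h:3 v:7)
  [0] (1,0) acc=0 (h:0 v:0)
  [1] (0,0) acc=61 (h:5 v:8)
  [1] (1,0) acc=42 (h:6 v:7)
  [2] (0,0) acc=97 (h:6 v:6)
  [2] (1,0) acc=98 (h:7 v:8)
  [3] (0,0) acc=97 (h:0 v:0)
  [3] (1,0) acc=140 (h:7 v:6)
  [4] (0,0) acc=97 (h:0 v:0)
  [4] (1,0) acc=140 (h:0 v:0)

PE[1][0].acc = 140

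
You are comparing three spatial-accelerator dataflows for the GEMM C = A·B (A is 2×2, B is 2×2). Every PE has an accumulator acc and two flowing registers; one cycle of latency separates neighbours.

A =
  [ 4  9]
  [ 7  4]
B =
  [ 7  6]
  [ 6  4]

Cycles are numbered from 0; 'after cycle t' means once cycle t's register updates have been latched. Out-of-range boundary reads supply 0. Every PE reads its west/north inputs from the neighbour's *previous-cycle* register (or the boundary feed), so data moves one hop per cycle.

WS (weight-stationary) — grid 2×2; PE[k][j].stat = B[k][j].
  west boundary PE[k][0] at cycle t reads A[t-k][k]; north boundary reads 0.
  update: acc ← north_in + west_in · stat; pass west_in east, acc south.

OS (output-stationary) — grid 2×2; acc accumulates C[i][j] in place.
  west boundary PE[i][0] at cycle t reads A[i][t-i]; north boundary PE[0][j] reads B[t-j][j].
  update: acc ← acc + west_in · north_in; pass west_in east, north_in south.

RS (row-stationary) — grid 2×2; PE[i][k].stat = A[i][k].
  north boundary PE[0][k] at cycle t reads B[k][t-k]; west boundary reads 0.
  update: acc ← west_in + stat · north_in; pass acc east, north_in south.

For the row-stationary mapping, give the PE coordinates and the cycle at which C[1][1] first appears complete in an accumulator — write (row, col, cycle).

(row, col, cycle) = (1, 1, 3)

Under RS, C[1][1] lands at PE[1][1]:
  after 0 — PE[1][1] acc=0, pass-E 0, pass-S 0
  after 1 — PE[1][1] acc=0, pass-E 0, pass-S 0
  after 2 — PE[1][1] acc=73, pass-E 73, pass-S 6
  after 3 — PE[1][1] acc=58, pass-E 58, pass-S 4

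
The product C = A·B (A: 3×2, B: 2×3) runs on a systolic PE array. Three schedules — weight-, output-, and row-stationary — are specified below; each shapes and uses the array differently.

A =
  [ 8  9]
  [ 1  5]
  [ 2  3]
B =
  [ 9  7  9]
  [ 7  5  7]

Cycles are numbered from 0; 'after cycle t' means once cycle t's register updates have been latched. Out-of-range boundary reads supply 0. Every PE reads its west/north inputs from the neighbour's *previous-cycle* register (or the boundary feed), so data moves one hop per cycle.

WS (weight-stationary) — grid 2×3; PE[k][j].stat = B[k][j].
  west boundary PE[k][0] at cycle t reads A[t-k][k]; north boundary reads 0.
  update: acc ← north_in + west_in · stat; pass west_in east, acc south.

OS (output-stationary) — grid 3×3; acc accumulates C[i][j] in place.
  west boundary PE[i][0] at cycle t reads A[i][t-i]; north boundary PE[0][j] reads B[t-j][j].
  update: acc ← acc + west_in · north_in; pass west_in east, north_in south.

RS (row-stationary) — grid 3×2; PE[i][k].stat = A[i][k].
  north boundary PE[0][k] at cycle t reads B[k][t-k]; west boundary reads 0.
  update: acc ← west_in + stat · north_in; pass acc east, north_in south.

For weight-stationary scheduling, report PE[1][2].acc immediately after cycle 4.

PE[1][2].acc = 44

WS on a 2×3 grid — tracing PE[1][2] and its feeders:
  @0  [0,2]  acc 0  |  →0  ↓0
  @0  [1,1]  acc 0  |  →0  ↓0
  @0  [1,2]  acc 0  |  →0  ↓0
  @1  [0,2]  acc 0  |  →0  ↓0
  @1  [1,1]  acc 0  |  →0  ↓0
  @1  [1,2]  acc 0  |  →0  ↓0
  @2  [0,2]  acc 72  |  →8  ↓72
  @2  [1,1]  acc 101  |  →9  ↓101
  @2  [1,2]  acc 0  |  →0  ↓0
  @3  [0,2]  acc 9  |  →1  ↓9
  @3  [1,1]  acc 32  |  →5  ↓32
  @3  [1,2]  acc 135  |  →9  ↓135
  @4  [0,2]  acc 18  |  →2  ↓18
  @4  [1,1]  acc 29  |  →3  ↓29
  @4  [1,2]  acc 44  |  →5  ↓44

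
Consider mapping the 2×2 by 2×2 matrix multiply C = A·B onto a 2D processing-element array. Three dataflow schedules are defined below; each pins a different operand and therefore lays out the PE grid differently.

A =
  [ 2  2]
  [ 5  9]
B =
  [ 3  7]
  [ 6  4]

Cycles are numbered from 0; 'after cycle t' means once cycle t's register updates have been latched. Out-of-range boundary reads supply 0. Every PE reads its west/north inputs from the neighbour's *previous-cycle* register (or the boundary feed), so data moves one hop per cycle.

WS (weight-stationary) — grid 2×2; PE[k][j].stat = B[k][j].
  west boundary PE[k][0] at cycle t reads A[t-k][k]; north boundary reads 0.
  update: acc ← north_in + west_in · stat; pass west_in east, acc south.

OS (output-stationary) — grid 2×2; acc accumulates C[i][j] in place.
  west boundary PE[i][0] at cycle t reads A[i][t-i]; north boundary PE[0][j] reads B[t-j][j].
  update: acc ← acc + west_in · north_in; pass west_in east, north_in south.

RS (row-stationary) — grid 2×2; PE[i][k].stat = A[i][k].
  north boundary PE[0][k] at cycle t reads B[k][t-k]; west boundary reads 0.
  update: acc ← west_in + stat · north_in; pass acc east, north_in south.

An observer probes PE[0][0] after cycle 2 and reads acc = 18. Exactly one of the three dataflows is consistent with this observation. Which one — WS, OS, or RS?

dataflow = OS

— WS: 2×2; PE[0][0] trace:
  t=0 PE[0][0]: acc=6 h=2 v=6
  t=1 PE[0][0]: acc=15 h=5 v=15
  t=2 PE[0][0]: acc=0 h=0 v=0
— OS: 2×2; PE[0][0] trace:
  t=0 PE[0][0]: acc=6 h=2 v=3
  t=1 PE[0][0]: acc=18 h=2 v=6
  t=2 PE[0][0]: acc=18 h=0 v=0
— RS: 2×2; PE[0][0] trace:
  t=0 PE[0][0]: acc=6 h=6 v=3
  t=1 PE[0][0]: acc=14 h=14 v=7
  t=2 PE[0][0]: acc=0 h=0 v=0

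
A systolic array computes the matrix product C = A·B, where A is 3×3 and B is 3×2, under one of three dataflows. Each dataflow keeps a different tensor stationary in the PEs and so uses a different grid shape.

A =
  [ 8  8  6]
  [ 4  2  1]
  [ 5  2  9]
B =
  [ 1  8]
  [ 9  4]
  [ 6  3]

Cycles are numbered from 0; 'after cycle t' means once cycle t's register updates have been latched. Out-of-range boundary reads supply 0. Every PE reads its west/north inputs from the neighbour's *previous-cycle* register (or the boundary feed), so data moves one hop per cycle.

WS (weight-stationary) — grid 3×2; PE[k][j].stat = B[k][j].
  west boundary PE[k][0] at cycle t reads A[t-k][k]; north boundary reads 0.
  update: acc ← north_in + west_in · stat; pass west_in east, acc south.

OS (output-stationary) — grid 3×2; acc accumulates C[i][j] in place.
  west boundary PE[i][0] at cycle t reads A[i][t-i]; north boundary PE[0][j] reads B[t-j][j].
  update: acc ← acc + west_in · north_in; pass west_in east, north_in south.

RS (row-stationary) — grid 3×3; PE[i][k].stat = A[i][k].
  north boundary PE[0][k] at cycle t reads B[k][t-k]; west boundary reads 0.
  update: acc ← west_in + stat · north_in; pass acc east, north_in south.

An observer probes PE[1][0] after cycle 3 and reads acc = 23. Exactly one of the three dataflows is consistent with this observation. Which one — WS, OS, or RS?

Under WS (3×2), PE[1][0]:
  c0 r1c0: 0 / 0 / 0
  c1 r1c0: 80 / 8 / 80
  c2 r1c0: 22 / 2 / 22
  c3 r1c0: 23 / 2 / 23
Under OS (3×2), PE[1][0]:
  c0 r1c0: 0 / 0 / 0
  c1 r1c0: 4 / 4 / 1
  c2 r1c0: 22 / 2 / 9
  c3 r1c0: 28 / 1 / 6
Under RS (3×3), PE[1][0]:
  c0 r1c0: 0 / 0 / 0
  c1 r1c0: 4 / 4 / 1
  c2 r1c0: 32 / 32 / 8
  c3 r1c0: 0 / 0 / 0

dataflow = WS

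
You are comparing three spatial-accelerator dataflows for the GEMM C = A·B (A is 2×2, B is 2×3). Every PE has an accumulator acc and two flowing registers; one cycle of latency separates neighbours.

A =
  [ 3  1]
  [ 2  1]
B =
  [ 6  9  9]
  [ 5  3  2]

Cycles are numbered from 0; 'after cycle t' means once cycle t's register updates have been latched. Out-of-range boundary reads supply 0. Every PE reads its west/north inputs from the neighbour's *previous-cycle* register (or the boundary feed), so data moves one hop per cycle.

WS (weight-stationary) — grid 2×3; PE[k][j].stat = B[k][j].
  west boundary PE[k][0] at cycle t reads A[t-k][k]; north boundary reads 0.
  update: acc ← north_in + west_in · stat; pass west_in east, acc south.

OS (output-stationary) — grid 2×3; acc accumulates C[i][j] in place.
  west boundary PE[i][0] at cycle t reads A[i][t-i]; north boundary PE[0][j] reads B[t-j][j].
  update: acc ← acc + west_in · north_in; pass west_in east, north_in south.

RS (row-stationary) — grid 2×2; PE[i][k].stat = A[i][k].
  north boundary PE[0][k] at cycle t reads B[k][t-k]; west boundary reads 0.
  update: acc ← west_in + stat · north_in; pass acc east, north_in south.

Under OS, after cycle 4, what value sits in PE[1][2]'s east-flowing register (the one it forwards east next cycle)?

OS 2×3: PE[1][2] cycle-by-cycle (with neighbour feeds):
  0: (0,2).acc=0  regs=<0,0>
  0: (1,1).acc=0  regs=<0,0>
  0: (1,2).acc=0  regs=<0,0>
  1: (0,2).acc=0  regs=<0,0>
  1: (1,1).acc=0  regs=<0,0>
  1: (1,2).acc=0  regs=<0,0>
  2: (0,2).acc=27  regs=<3,9>
  2: (1,1).acc=18  regs=<2,9>
  2: (1,2).acc=0  regs=<0,0>
  3: (0,2).acc=29  regs=<1,2>
  3: (1,1).acc=21  regs=<1,3>
  3: (1,2).acc=18  regs=<2,9>
  4: (0,2).acc=29  regs=<0,0>
  4: (1,1).acc=21  regs=<0,0>
  4: (1,2).acc=20  regs=<1,2>

register = 1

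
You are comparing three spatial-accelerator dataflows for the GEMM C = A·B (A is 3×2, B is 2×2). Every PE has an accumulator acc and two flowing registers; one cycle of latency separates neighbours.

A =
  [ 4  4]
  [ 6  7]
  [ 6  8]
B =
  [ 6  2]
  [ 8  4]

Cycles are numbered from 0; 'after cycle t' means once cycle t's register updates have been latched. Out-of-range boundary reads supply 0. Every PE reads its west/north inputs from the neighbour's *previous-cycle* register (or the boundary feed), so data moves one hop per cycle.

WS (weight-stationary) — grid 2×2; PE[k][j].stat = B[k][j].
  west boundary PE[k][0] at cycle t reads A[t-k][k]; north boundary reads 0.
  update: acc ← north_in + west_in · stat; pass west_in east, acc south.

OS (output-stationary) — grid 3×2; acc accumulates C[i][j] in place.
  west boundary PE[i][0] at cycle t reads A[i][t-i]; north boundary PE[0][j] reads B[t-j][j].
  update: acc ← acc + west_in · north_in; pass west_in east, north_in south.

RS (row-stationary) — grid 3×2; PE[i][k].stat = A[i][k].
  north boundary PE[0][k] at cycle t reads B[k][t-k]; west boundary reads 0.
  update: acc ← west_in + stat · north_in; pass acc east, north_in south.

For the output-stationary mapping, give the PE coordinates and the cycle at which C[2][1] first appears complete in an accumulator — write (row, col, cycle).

(row, col, cycle) = (2, 1, 4)

OS: C[2][1] accumulates in PE[2][1]:
  c0 r2c1: 0 / 0 / 0
  c1 r2c1: 0 / 0 / 0
  c2 r2c1: 0 / 0 / 0
  c3 r2c1: 12 / 6 / 2
  c4 r2c1: 44 / 8 / 4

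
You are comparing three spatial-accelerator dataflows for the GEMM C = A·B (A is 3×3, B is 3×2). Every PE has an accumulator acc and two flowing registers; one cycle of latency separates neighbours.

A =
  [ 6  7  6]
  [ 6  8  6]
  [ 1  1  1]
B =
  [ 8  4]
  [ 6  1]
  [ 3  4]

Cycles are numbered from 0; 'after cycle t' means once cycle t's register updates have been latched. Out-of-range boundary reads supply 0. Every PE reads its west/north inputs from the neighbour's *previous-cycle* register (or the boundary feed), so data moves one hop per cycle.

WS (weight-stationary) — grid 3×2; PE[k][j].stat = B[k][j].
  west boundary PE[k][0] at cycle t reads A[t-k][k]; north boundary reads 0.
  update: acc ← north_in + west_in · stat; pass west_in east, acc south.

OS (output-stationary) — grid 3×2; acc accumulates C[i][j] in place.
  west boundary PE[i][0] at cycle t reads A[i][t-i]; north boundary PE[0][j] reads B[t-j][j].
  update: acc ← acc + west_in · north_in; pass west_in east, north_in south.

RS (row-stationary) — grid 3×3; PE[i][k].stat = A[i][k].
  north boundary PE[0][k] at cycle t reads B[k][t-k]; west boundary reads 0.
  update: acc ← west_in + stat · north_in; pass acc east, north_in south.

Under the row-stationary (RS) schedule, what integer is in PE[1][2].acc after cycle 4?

RS (3×3). Following PE[1][2] plus its west/north inputs:
  c0 r0c2: 0 / 0 / 0
  c0 r1c1: 0 / 0 / 0
  c0 r1c2: 0 / 0 / 0
  c1 r0c2: 0 / 0 / 0
  c1 r1c1: 0 / 0 / 0
  c1 r1c2: 0 / 0 / 0
  c2 r0c2: 108 / 108 / 3
  c2 r1c1: 96 / 96 / 6
  c2 r1c2: 0 / 0 / 0
  c3 r0c2: 55 / 55 / 4
  c3 r1c1: 32 / 32 / 1
  c3 r1c2: 114 / 114 / 3
  c4 r0c2: 0 / 0 / 0
  c4 r1c1: 0 / 0 / 0
  c4 r1c2: 56 / 56 / 4

PE[1][2].acc = 56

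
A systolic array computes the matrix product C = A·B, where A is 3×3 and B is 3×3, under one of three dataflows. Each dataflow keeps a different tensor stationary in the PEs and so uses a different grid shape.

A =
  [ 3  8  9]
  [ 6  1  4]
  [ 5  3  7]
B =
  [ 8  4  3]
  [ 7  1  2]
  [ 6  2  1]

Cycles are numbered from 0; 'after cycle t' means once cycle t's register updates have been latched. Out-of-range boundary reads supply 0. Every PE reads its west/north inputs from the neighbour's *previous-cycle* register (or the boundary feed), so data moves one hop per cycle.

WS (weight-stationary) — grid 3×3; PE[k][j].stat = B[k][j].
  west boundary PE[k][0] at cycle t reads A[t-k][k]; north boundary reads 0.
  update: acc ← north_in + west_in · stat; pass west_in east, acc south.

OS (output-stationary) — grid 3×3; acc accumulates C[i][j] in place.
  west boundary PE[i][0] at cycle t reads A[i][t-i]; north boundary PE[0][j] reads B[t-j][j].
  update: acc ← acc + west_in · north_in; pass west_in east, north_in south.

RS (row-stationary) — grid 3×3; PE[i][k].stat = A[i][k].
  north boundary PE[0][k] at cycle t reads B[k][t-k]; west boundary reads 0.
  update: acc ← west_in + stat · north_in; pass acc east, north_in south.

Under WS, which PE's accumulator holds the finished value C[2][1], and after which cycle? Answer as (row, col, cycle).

WS — PE[2][1] is where C[2][1] collects:
  c0 r2c1: 0 / 0 / 0
  c1 r2c1: 0 / 0 / 0
  c2 r2c1: 0 / 0 / 0
  c3 r2c1: 38 / 9 / 38
  c4 r2c1: 33 / 4 / 33
  c5 r2c1: 37 / 7 / 37

(row, col, cycle) = (2, 1, 5)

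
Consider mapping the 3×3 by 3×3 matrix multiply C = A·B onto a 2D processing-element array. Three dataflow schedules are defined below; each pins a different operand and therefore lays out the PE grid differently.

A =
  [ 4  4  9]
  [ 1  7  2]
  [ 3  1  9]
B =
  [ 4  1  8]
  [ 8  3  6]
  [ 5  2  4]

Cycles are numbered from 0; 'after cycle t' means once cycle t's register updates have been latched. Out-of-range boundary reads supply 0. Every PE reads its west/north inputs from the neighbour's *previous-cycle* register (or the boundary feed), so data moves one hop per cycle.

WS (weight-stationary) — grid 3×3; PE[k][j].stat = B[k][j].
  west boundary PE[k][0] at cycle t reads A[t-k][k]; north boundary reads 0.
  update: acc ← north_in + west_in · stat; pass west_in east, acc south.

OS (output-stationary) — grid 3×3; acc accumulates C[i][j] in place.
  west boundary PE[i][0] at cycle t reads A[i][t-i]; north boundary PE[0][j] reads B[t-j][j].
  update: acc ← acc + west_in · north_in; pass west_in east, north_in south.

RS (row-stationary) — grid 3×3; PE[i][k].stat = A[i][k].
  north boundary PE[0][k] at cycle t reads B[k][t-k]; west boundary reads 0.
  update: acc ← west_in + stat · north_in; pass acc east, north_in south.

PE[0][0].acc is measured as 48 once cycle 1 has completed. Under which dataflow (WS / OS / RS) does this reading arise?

dataflow = OS

WS [3×3] PE[0][0] across cycles:
  t=0 PE[0][0]: acc=16 h=4 v=16
  t=1 PE[0][0]: acc=4 h=1 v=4
OS [3×3] PE[0][0] across cycles:
  t=0 PE[0][0]: acc=16 h=4 v=4
  t=1 PE[0][0]: acc=48 h=4 v=8
RS [3×3] PE[0][0] across cycles:
  t=0 PE[0][0]: acc=16 h=16 v=4
  t=1 PE[0][0]: acc=4 h=4 v=1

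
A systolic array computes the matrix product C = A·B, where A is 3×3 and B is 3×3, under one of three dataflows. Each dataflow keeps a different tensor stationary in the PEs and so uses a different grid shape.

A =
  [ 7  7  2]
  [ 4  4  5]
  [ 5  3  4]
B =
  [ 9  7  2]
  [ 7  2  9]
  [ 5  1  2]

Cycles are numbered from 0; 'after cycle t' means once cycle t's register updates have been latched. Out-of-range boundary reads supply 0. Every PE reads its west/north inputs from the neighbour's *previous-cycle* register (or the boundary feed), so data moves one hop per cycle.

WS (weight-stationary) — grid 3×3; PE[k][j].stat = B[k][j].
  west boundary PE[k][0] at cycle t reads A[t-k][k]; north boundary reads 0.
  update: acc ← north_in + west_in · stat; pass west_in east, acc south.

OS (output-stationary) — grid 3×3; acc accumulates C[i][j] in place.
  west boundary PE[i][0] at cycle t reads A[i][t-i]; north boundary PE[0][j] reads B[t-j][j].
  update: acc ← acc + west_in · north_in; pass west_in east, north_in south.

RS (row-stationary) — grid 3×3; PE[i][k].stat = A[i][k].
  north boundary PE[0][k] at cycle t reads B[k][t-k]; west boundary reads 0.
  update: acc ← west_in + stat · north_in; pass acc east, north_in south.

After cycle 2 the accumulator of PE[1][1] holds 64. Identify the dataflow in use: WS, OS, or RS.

WS [3×3] PE[1][1] across cycles:
  after 0 — PE[1][1] acc=0, pass-E 0, pass-S 0
  after 1 — PE[1][1] acc=0, pass-E 0, pass-S 0
  after 2 — PE[1][1] acc=63, pass-E 7, pass-S 63
OS [3×3] PE[1][1] across cycles:
  after 0 — PE[1][1] acc=0, pass-E 0, pass-S 0
  after 1 — PE[1][1] acc=0, pass-E 0, pass-S 0
  after 2 — PE[1][1] acc=28, pass-E 4, pass-S 7
RS [3×3] PE[1][1] across cycles:
  after 0 — PE[1][1] acc=0, pass-E 0, pass-S 0
  after 1 — PE[1][1] acc=0, pass-E 0, pass-S 0
  after 2 — PE[1][1] acc=64, pass-E 64, pass-S 7

dataflow = RS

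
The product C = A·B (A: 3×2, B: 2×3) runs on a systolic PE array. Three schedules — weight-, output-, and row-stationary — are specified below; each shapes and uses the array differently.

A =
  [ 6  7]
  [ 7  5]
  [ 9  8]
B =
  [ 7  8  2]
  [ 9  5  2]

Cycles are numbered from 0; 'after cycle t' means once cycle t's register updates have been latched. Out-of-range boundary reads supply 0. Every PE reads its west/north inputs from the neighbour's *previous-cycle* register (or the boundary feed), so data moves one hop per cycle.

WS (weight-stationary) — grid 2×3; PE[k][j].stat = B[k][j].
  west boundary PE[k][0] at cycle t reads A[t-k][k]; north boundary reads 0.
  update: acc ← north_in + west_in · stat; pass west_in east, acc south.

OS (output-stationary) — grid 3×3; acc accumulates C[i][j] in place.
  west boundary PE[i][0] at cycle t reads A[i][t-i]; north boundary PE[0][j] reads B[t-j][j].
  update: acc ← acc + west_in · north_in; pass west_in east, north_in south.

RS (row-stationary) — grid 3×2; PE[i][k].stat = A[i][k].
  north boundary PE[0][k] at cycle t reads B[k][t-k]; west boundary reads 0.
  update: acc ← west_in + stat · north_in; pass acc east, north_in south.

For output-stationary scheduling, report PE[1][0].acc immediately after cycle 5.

PE[1][0].acc = 94

OS on a 3×3 grid — tracing PE[1][0] and its feeders:
  t=0 PE[0][0]: acc=42 h=6 v=7
  t=0 PE[1][0]: acc=0 h=0 v=0
  t=1 PE[0][0]: acc=105 h=7 v=9
  t=1 PE[1][0]: acc=49 h=7 v=7
  t=2 PE[0][0]: acc=105 h=0 v=0
  t=2 PE[1][0]: acc=94 h=5 v=9
  t=3 PE[0][0]: acc=105 h=0 v=0
  t=3 PE[1][0]: acc=94 h=0 v=0
  t=4 PE[0][0]: acc=105 h=0 v=0
  t=4 PE[1][0]: acc=94 h=0 v=0
  t=5 PE[0][0]: acc=105 h=0 v=0
  t=5 PE[1][0]: acc=94 h=0 v=0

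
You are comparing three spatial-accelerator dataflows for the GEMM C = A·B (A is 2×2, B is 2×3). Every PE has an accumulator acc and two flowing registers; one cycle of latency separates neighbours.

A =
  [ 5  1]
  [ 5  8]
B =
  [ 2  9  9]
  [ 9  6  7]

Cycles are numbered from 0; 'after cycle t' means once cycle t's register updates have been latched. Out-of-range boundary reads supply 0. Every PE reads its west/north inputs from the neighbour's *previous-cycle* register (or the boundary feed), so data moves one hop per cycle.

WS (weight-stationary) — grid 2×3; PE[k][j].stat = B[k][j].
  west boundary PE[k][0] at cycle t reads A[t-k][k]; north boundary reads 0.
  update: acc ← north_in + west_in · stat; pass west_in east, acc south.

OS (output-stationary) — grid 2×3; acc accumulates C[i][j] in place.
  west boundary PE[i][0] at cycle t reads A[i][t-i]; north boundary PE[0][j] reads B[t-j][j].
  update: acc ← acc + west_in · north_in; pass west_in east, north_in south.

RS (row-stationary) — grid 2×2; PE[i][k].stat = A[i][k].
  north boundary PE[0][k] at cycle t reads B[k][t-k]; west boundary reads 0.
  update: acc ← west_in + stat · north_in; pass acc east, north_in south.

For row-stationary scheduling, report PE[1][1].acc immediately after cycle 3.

RS 2×2: PE[1][1] cycle-by-cycle (with neighbour feeds):
  step 0 · PE0,1: acc=0; fwd→0 fwd↓0
  step 0 · PE1,0: acc=0; fwd→0 fwd↓0
  step 0 · PE1,1: acc=0; fwd→0 fwd↓0
  step 1 · PE0,1: acc=19; fwd→19 fwd↓9
  step 1 · PE1,0: acc=10; fwd→10 fwd↓2
  step 1 · PE1,1: acc=0; fwd→0 fwd↓0
  step 2 · PE0,1: acc=51; fwd→51 fwd↓6
  step 2 · PE1,0: acc=45; fwd→45 fwd↓9
  step 2 · PE1,1: acc=82; fwd→82 fwd↓9
  step 3 · PE0,1: acc=52; fwd→52 fwd↓7
  step 3 · PE1,0: acc=45; fwd→45 fwd↓9
  step 3 · PE1,1: acc=93; fwd→93 fwd↓6

PE[1][1].acc = 93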